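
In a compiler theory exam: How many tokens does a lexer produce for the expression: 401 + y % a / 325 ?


Scanning '401 + y % a / 325'
Token 1: '401' -> integer_literal
Token 2: '+' -> operator
Token 3: 'y' -> identifier
Token 4: '%' -> operator
Token 5: 'a' -> identifier
Token 6: '/' -> operator
Token 7: '325' -> integer_literal
Total tokens: 7

7


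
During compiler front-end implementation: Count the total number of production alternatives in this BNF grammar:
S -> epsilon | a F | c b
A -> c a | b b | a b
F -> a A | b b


Counting alternatives per rule:
  S: 3 alternative(s)
  A: 3 alternative(s)
  F: 2 alternative(s)
Sum: 3 + 3 + 2 = 8

8


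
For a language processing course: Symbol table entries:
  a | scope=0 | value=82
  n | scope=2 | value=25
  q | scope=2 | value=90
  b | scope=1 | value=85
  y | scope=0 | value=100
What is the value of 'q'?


Searching symbol table for 'q':
  a | scope=0 | value=82
  n | scope=2 | value=25
  q | scope=2 | value=90 <- MATCH
  b | scope=1 | value=85
  y | scope=0 | value=100
Found 'q' at scope 2 with value 90

90


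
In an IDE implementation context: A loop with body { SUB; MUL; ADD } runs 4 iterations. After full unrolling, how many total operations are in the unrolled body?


Loop body operations: SUB, MUL, ADD (3 ops per iteration)
Unrolling 4 iterations:
  Iteration 1: SUB, MUL, ADD (3 ops)
  Iteration 2: SUB, MUL, ADD (3 ops)
  Iteration 3: SUB, MUL, ADD (3 ops)
  Iteration 4: SUB, MUL, ADD (3 ops)
Total: 4 iterations * 3 ops/iter = 12 operations

12


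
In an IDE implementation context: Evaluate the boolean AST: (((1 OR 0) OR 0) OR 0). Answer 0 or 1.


Step 1: Evaluate inner node
  1 OR 0 = 1
Step 2: Evaluate next node
  1 OR 0 = 1
Step 3: Evaluate root node
  1 OR 0 = 1

1


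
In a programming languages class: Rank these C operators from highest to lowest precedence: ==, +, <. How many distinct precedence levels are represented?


Looking up precedence for each operator:
  == -> precedence 3
  + -> precedence 5
  < -> precedence 4
Sorted highest to lowest: +, <, ==
Distinct precedence values: [5, 4, 3]
Number of distinct levels: 3

3


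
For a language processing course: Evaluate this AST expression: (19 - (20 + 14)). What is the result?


Expression: (19 - (20 + 14))
Evaluating step by step:
  20 + 14 = 34
  19 - 34 = -15
Result: -15

-15


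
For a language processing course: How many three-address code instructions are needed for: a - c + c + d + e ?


Expression: a - c + c + d + e
Generating three-address code (respecting * over +/- precedence):
  Instruction 1: t1 = a - c
  Instruction 2: t2 = t1 + c
  Instruction 3: t3 = t2 + d
  Instruction 4: t4 = t3 + e
Total instructions: 4

4


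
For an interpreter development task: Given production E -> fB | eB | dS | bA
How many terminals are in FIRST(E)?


Production: E -> fB | eB | dS | bA
Examining each alternative for leading terminals:
  E -> fB : first terminal = 'f'
  E -> eB : first terminal = 'e'
  E -> dS : first terminal = 'd'
  E -> bA : first terminal = 'b'
FIRST(E) = {b, d, e, f}
Count: 4

4


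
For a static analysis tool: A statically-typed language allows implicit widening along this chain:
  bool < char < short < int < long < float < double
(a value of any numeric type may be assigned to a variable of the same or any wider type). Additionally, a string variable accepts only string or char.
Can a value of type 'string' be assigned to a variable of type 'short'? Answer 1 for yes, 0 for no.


Target variable type: short
Source value type: string
Rule: string cannot widen to any numeric type
Result: 0

0


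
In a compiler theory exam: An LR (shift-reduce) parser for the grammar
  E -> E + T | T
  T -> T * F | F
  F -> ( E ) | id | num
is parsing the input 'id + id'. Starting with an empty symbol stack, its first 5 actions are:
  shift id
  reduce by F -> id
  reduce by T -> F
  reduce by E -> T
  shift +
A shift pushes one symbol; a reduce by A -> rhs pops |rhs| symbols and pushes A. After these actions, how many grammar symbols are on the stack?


Tracking the symbol stack through each action:
  Action 1: shift 'id' : push -> stack = [id] (size 1)
  Action 2: reduce by F -> id : pop 1, push F -> stack = [F] (size 1)
  Action 3: reduce by T -> F : pop 1, push T -> stack = [T] (size 1)
  Action 4: reduce by E -> T : pop 1, push E -> stack = [E] (size 1)
  Action 5: shift '+' : push -> stack = [E, +] (size 2)
Final stack size: 2

2


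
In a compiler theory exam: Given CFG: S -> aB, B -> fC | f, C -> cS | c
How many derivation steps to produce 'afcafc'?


Grammar: S -> aB, B -> fC | f, C -> cS | c
Deriving 'afcafc':
Step 1: S -> aB => aB
Step 2: B -> fC => afC
Step 3: C -> cS => afcS
Step 4: S -> aB => afcaB
Step 5: B -> fC => afcafC
Step 6: C -> c => afcafc
Total derivation steps: 6

6


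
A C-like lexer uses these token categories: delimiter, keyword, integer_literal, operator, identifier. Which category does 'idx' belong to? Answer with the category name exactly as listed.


Token: 'idx'
Checking categories:
  identifier: YES
  integer_literal: no
  operator: no
  keyword: no
  delimiter: no
Category: identifier

identifier


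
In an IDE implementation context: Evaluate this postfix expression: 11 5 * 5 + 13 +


Processing tokens left to right:
Push 11, Push 5
Pop 11 and 5, compute 11 * 5 = 55, push 55
Push 5
Pop 55 and 5, compute 55 + 5 = 60, push 60
Push 13
Pop 60 and 13, compute 60 + 13 = 73, push 73
Stack result: 73

73


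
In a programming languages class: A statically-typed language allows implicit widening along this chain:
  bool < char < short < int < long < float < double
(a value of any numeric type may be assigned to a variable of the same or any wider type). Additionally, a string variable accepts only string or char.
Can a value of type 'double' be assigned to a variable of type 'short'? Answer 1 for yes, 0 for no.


Target variable type: short
Source value type: double
Numeric ranks: double=6, short=2
Widening allowed iff rank(source) <= rank(target): 6 <= 2? No
Result: 0

0


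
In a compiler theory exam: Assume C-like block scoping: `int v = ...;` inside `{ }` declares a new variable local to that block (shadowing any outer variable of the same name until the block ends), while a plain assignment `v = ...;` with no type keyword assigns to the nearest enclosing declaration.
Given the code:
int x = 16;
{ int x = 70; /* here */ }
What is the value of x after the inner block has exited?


Analyzing scoping rules:
Outer scope: declares x = 16
Inner block: 'int x = 70;' declares a NEW x that shadows the outer one
When the block exits the inner x goes out of scope; the outer x was never modified -> 16
Result: 16

16


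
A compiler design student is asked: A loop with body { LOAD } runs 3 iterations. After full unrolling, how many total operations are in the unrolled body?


Loop body operations: LOAD (1 op per iteration)
Unrolling 3 iterations:
  Iteration 1: LOAD (1 ops)
  Iteration 2: LOAD (1 ops)
  Iteration 3: LOAD (1 ops)
Total: 3 iterations * 1 ops/iter = 3 operations

3


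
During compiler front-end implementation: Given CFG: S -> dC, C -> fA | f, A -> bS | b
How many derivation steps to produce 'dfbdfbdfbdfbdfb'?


Grammar: S -> dC, C -> fA | f, A -> bS | b
Deriving 'dfbdfbdfbdfbdfb':
Step 1: S -> dC => dC
Step 2: C -> fA => dfA
Step 3: A -> bS => dfbS
Step 4: S -> dC => dfbdC
Step 5: C -> fA => dfbdfA
Step 6: A -> bS => dfbdfbS
Step 7: S -> dC => dfbdfbdC
Step 8: C -> fA => dfbdfbdfA
Step 9: A -> bS => dfbdfbdfbS
Step 10: S -> dC => dfbdfbdfbdC
Step 11: C -> fA => dfbdfbdfbdfA
Step 12: A -> bS => dfbdfbdfbdfbS
Step 13: S -> dC => dfbdfbdfbdfbdC
Step 14: C -> fA => dfbdfbdfbdfbdfA
Step 15: A -> b => dfbdfbdfbdfbdfb
Total derivation steps: 15

15


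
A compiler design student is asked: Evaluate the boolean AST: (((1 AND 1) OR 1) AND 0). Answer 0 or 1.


Step 1: Evaluate inner node
  1 AND 1 = 1
Step 2: Evaluate next node
  1 OR 1 = 1
Step 3: Evaluate root node
  1 AND 0 = 0

0


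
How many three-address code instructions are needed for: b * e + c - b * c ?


Expression: b * e + c - b * c
Generating three-address code (respecting * over +/- precedence):
  Instruction 1: t1 = b * e
  Instruction 2: t2 = b * c
  Instruction 3: t3 = t1 + c
  Instruction 4: t4 = t3 - t2
Total instructions: 4

4


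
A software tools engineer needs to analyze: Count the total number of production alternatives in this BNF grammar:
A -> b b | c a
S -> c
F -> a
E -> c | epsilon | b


Counting alternatives per rule:
  A: 2 alternative(s)
  S: 1 alternative(s)
  F: 1 alternative(s)
  E: 3 alternative(s)
Sum: 2 + 1 + 1 + 3 = 7

7


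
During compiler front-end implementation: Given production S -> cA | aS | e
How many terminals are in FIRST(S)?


Production: S -> cA | aS | e
Examining each alternative for leading terminals:
  S -> cA : first terminal = 'c'
  S -> aS : first terminal = 'a'
  S -> e : first terminal = 'e'
FIRST(S) = {a, c, e}
Count: 3

3


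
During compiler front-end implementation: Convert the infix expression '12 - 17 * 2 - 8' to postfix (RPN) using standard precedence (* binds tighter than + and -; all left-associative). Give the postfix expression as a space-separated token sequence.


Applying the shunting-yard algorithm:
  Operand 12 -> output
  Push '-' onto operator stack -> op-stack: [-]
  Operand 17 -> output
  Push '*' onto operator stack -> op-stack: [-, *]
  Operand 2 -> output
  See '-' (prec 1); top '*' (prec 2) >= it -> pop '*' to output
  See '-' (prec 1); top '-' (prec 1) >= it -> pop '-' to output
  Push '-' onto operator stack -> op-stack: [-]
  Operand 8 -> output
  End of input: pop '-' to output
Postfix result: 12 17 2 * - 8 -

12 17 2 * - 8 -


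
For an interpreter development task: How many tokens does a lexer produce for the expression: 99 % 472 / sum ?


Scanning '99 % 472 / sum'
Token 1: '99' -> integer_literal
Token 2: '%' -> operator
Token 3: '472' -> integer_literal
Token 4: '/' -> operator
Token 5: 'sum' -> identifier
Total tokens: 5

5


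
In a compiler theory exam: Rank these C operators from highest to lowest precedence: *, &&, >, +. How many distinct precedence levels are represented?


Looking up precedence for each operator:
  * -> precedence 6
  && -> precedence 2
  > -> precedence 4
  + -> precedence 5
Sorted highest to lowest: *, +, >, &&
Distinct precedence values: [6, 5, 4, 2]
Number of distinct levels: 4

4


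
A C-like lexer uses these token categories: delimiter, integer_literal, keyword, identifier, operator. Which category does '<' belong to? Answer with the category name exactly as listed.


Token: '<'
Checking categories:
  identifier: no
  integer_literal: no
  operator: YES
  keyword: no
  delimiter: no
Category: operator

operator


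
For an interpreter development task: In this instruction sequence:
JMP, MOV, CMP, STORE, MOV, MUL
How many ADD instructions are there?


Scanning instruction sequence for ADD:
  Position 1: JMP
  Position 2: MOV
  Position 3: CMP
  Position 4: STORE
  Position 5: MOV
  Position 6: MUL
Matches at positions: []
Total ADD count: 0

0


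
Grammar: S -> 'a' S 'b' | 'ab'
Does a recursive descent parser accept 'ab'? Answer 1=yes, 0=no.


Grammar accepts strings of the form a^n b^n (n >= 1)
Word: 'ab'
Counting: 1 a's and 1 b's
Check: 1 == 1? Yes
Derivation (S -> aSb applied 0 time(s), then S -> ab): S => ab
Accepted

1


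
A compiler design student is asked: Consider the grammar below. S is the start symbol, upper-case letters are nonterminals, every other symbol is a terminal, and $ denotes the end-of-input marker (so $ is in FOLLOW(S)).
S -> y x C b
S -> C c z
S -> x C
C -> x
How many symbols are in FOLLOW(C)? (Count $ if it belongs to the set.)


S is the start symbol and does not occur in any rule body, so FOLLOW(S) = {$}.
Examining every occurrence of C in a rule body:
  S -> y x C b : C is followed by terminal 'b' -> add 'b'
  S -> C c z : C is followed by terminal 'c' -> add 'c'
  S -> x C : C is at the right end -> add FOLLOW(S) = {$}
  C -> x : C does not occur in the body -> contributes nothing
FOLLOW(C) = {b, c, $}
Count: 3

3


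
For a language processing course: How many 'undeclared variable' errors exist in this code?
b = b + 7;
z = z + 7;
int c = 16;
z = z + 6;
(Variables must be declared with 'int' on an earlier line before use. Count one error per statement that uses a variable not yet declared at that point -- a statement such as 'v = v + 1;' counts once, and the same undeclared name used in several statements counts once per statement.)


Scanning code line by line:
  Line 1: use 'b' -> ERROR (undeclared)
  Line 2: use 'z' -> ERROR (undeclared)
  Line 3: declare 'c' -> declared = ['c']
  Line 4: use 'z' -> ERROR (undeclared)
Total undeclared variable errors: 3

3


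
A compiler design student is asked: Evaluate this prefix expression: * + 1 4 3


Parsing prefix expression: * + 1 4 3
Step 1: Innermost operation '+ 1 4'
  1 + 4 = 5
Step 2: Outer operation '* [5] 3'
  5 * 3 = 15

15


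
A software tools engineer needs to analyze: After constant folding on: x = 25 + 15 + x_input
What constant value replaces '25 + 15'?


Identifying constant sub-expression:
  Original: x = 25 + 15 + x_input
  25 and 15 are both compile-time constants
  Evaluating: 25 + 15 = 40
  After folding: x = 40 + x_input

40


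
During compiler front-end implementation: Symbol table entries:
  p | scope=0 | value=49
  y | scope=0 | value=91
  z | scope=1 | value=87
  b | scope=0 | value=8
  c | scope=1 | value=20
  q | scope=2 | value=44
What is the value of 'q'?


Searching symbol table for 'q':
  p | scope=0 | value=49
  y | scope=0 | value=91
  z | scope=1 | value=87
  b | scope=0 | value=8
  c | scope=1 | value=20
  q | scope=2 | value=44 <- MATCH
Found 'q' at scope 2 with value 44

44


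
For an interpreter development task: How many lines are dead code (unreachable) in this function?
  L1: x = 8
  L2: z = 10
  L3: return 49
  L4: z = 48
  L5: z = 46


Analyzing control flow:
  L1: reachable (before return)
  L2: reachable (before return)
  L3: reachable (return statement)
  L4: DEAD (after return at L3)
  L5: DEAD (after return at L3)
Return at L3, total lines = 5
Dead lines: L4 through L5
Count: 2

2


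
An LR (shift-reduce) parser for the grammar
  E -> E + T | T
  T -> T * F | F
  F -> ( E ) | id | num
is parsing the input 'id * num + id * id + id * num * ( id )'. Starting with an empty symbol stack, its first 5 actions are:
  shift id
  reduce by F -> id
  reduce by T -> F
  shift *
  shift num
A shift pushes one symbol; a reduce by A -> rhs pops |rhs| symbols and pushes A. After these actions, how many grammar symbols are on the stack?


Tracking the symbol stack through each action:
  Action 1: shift 'id' : push -> stack = [id] (size 1)
  Action 2: reduce by F -> id : pop 1, push F -> stack = [F] (size 1)
  Action 3: reduce by T -> F : pop 1, push T -> stack = [T] (size 1)
  Action 4: shift '*' : push -> stack = [T, *] (size 2)
  Action 5: shift 'num' : push -> stack = [T, *, num] (size 3)
Final stack size: 3

3


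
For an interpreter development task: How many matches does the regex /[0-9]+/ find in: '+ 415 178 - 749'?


Pattern: /[0-9]+/ (int literals)
Input: '+ 415 178 - 749'
Scanning for matches:
  Match 1: '415'
  Match 2: '178'
  Match 3: '749'
Total matches: 3

3


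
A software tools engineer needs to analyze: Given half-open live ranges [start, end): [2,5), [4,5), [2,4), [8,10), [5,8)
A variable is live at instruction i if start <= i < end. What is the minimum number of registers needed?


Live ranges:
  Var0: [2, 5)
  Var1: [4, 5)
  Var2: [2, 4)
  Var3: [8, 10)
  Var4: [5, 8)
Sweep-line events (position, delta, active):
  pos=2 start -> active=1
  pos=2 start -> active=2
  pos=4 end -> active=1
  pos=4 start -> active=2
  pos=5 end -> active=1
  pos=5 end -> active=0
  pos=5 start -> active=1
  pos=8 end -> active=0
  pos=8 start -> active=1
  pos=10 end -> active=0
Maximum simultaneous active: 2
Minimum registers needed: 2

2


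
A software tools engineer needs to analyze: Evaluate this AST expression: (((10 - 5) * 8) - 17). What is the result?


Expression: (((10 - 5) * 8) - 17)
Evaluating step by step:
  10 - 5 = 5
  5 * 8 = 40
  40 - 17 = 23
Result: 23

23


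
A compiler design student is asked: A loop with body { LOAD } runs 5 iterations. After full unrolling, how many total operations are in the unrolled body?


Loop body operations: LOAD (1 op per iteration)
Unrolling 5 iterations:
  Iteration 1: LOAD (1 ops)
  Iteration 2: LOAD (1 ops)
  Iteration 3: LOAD (1 ops)
  Iteration 4: LOAD (1 ops)
  Iteration 5: LOAD (1 ops)
Total: 5 iterations * 1 ops/iter = 5 operations

5


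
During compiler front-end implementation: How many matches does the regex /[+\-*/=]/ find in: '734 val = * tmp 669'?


Pattern: /[+\-*/=]/ (operators)
Input: '734 val = * tmp 669'
Scanning for matches:
  Match 1: '='
  Match 2: '*'
Total matches: 2

2


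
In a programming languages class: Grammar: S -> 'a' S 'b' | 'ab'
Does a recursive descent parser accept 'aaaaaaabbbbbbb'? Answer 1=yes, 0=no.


Grammar accepts strings of the form a^n b^n (n >= 1)
Word: 'aaaaaaabbbbbbb'
Counting: 7 a's and 7 b's
Check: 7 == 7? Yes
Derivation (S -> aSb applied 6 time(s), then S -> ab): S => aSb => aaSbb => aaaSbbb => aaaaSbbbb => aaaaaSbbbbb => aaaaaaSbbbbbb => aaaaaaabbbbbbb
Accepted

1


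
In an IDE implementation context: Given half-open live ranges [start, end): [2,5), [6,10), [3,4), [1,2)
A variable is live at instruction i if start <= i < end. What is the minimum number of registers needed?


Live ranges:
  Var0: [2, 5)
  Var1: [6, 10)
  Var2: [3, 4)
  Var3: [1, 2)
Sweep-line events (position, delta, active):
  pos=1 start -> active=1
  pos=2 end -> active=0
  pos=2 start -> active=1
  pos=3 start -> active=2
  pos=4 end -> active=1
  pos=5 end -> active=0
  pos=6 start -> active=1
  pos=10 end -> active=0
Maximum simultaneous active: 2
Minimum registers needed: 2

2


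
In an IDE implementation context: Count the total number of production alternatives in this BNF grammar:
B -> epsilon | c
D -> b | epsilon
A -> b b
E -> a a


Counting alternatives per rule:
  B: 2 alternative(s)
  D: 2 alternative(s)
  A: 1 alternative(s)
  E: 1 alternative(s)
Sum: 2 + 2 + 1 + 1 = 6

6


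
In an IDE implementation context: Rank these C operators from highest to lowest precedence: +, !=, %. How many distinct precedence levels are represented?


Looking up precedence for each operator:
  + -> precedence 5
  != -> precedence 3
  % -> precedence 6
Sorted highest to lowest: %, +, !=
Distinct precedence values: [6, 5, 3]
Number of distinct levels: 3

3


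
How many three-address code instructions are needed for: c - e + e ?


Expression: c - e + e
Generating three-address code (respecting * over +/- precedence):
  Instruction 1: t1 = c - e
  Instruction 2: t2 = t1 + e
Total instructions: 2

2


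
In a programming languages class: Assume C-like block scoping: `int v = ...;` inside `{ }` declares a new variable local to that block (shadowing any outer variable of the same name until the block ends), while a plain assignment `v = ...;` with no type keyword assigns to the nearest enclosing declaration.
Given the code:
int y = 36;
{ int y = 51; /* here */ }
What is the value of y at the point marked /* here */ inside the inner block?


Analyzing scoping rules:
Outer scope: declares y = 36
Inner block: 'int y = 51;' declares a NEW y that shadows the outer one
Inside the block the inner declaration is in scope -> 51
Result: 51

51


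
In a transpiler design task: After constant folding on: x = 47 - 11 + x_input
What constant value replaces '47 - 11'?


Identifying constant sub-expression:
  Original: x = 47 - 11 + x_input
  47 and 11 are both compile-time constants
  Evaluating: 47 - 11 = 36
  After folding: x = 36 + x_input

36


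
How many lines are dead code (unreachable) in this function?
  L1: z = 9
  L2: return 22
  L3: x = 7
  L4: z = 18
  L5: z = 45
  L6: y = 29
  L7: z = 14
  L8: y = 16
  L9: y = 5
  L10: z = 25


Analyzing control flow:
  L1: reachable (before return)
  L2: reachable (return statement)
  L3: DEAD (after return at L2)
  L4: DEAD (after return at L2)
  L5: DEAD (after return at L2)
  L6: DEAD (after return at L2)
  L7: DEAD (after return at L2)
  L8: DEAD (after return at L2)
  L9: DEAD (after return at L2)
  L10: DEAD (after return at L2)
Return at L2, total lines = 10
Dead lines: L3 through L10
Count: 8

8


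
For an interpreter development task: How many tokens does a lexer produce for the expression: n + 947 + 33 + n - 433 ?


Scanning 'n + 947 + 33 + n - 433'
Token 1: 'n' -> identifier
Token 2: '+' -> operator
Token 3: '947' -> integer_literal
Token 4: '+' -> operator
Token 5: '33' -> integer_literal
Token 6: '+' -> operator
Token 7: 'n' -> identifier
Token 8: '-' -> operator
Token 9: '433' -> integer_literal
Total tokens: 9

9


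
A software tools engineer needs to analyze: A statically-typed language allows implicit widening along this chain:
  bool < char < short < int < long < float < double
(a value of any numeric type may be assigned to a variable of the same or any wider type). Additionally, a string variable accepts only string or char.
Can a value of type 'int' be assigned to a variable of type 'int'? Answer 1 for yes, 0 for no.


Target variable type: int
Source value type: int
Numeric ranks: int=3, int=3
Widening allowed iff rank(source) <= rank(target): 3 <= 3? Yes
Result: 1

1


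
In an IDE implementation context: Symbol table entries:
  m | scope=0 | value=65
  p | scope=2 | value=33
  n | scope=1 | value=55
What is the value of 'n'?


Searching symbol table for 'n':
  m | scope=0 | value=65
  p | scope=2 | value=33
  n | scope=1 | value=55 <- MATCH
Found 'n' at scope 1 with value 55

55


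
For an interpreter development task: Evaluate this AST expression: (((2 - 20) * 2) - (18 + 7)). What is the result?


Expression: (((2 - 20) * 2) - (18 + 7))
Evaluating step by step:
  2 - 20 = -18
  -18 * 2 = -36
  18 + 7 = 25
  -36 - 25 = -61
Result: -61

-61


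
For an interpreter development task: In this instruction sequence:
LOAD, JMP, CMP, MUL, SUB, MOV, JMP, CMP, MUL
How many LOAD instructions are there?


Scanning instruction sequence for LOAD:
  Position 1: LOAD <- MATCH
  Position 2: JMP
  Position 3: CMP
  Position 4: MUL
  Position 5: SUB
  Position 6: MOV
  Position 7: JMP
  Position 8: CMP
  Position 9: MUL
Matches at positions: [1]
Total LOAD count: 1

1


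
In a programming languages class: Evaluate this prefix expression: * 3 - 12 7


Parsing prefix expression: * 3 - 12 7
Step 1: Innermost operation '- 12 7'
  12 - 7 = 5
Step 2: Outer operation '* 3 [5]'
  3 * 5 = 15

15


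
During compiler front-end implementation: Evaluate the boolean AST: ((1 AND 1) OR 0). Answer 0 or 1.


Step 1: Evaluate inner node
  1 AND 1 = 1
Step 2: Evaluate root node
  1 OR 0 = 1

1


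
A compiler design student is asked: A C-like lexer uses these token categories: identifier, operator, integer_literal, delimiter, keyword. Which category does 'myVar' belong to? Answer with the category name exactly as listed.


Token: 'myVar'
Checking categories:
  identifier: YES
  integer_literal: no
  operator: no
  keyword: no
  delimiter: no
Category: identifier

identifier


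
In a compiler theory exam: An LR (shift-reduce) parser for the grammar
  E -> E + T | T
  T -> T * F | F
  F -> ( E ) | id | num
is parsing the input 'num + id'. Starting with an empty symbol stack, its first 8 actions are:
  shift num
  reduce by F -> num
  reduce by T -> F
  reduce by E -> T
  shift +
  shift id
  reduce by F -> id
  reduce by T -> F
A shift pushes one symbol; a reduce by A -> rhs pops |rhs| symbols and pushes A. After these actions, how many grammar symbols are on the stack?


Tracking the symbol stack through each action:
  Action 1: shift 'num' : push -> stack = [num] (size 1)
  Action 2: reduce by F -> num : pop 1, push F -> stack = [F] (size 1)
  Action 3: reduce by T -> F : pop 1, push T -> stack = [T] (size 1)
  Action 4: reduce by E -> T : pop 1, push E -> stack = [E] (size 1)
  Action 5: shift '+' : push -> stack = [E, +] (size 2)
  Action 6: shift 'id' : push -> stack = [E, +, id] (size 3)
  Action 7: reduce by F -> id : pop 1, push F -> stack = [E, +, F] (size 3)
  Action 8: reduce by T -> F : pop 1, push T -> stack = [E, +, T] (size 3)
Final stack size: 3

3


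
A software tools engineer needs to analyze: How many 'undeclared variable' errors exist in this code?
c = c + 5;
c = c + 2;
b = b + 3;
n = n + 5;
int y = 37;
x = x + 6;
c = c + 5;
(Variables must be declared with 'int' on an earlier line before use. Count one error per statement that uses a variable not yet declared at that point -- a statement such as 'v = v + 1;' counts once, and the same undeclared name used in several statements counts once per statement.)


Scanning code line by line:
  Line 1: use 'c' -> ERROR (undeclared)
  Line 2: use 'c' -> ERROR (undeclared)
  Line 3: use 'b' -> ERROR (undeclared)
  Line 4: use 'n' -> ERROR (undeclared)
  Line 5: declare 'y' -> declared = ['y']
  Line 6: use 'x' -> ERROR (undeclared)
  Line 7: use 'c' -> ERROR (undeclared)
Total undeclared variable errors: 6

6


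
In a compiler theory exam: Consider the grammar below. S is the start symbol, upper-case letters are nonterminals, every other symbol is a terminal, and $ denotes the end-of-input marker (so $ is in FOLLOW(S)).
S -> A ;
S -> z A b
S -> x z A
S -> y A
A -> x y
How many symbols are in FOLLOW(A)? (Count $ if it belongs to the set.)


S is the start symbol and does not occur in any rule body, so FOLLOW(S) = {$}.
Examining every occurrence of A in a rule body:
  S -> A ; : A is followed by terminal ';' -> add ';'
  S -> z A b : A is followed by terminal 'b' -> add 'b'
  S -> x z A : A is at the right end -> add FOLLOW(S) = {$}
  S -> y A : A is at the right end -> add FOLLOW(S) = {$} (already in the set)
  A -> x y : A does not occur in the body -> contributes nothing
FOLLOW(A) = {;, b, $}
Count: 3

3


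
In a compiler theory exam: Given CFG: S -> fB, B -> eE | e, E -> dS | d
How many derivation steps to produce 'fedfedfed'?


Grammar: S -> fB, B -> eE | e, E -> dS | d
Deriving 'fedfedfed':
Step 1: S -> fB => fB
Step 2: B -> eE => feE
Step 3: E -> dS => fedS
Step 4: S -> fB => fedfB
Step 5: B -> eE => fedfeE
Step 6: E -> dS => fedfedS
Step 7: S -> fB => fedfedfB
Step 8: B -> eE => fedfedfeE
Step 9: E -> d => fedfedfed
Total derivation steps: 9

9


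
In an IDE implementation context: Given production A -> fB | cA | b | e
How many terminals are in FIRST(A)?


Production: A -> fB | cA | b | e
Examining each alternative for leading terminals:
  A -> fB : first terminal = 'f'
  A -> cA : first terminal = 'c'
  A -> b : first terminal = 'b'
  A -> e : first terminal = 'e'
FIRST(A) = {b, c, e, f}
Count: 4

4


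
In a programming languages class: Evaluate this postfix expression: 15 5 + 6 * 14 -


Processing tokens left to right:
Push 15, Push 5
Pop 15 and 5, compute 15 + 5 = 20, push 20
Push 6
Pop 20 and 6, compute 20 * 6 = 120, push 120
Push 14
Pop 120 and 14, compute 120 - 14 = 106, push 106
Stack result: 106

106


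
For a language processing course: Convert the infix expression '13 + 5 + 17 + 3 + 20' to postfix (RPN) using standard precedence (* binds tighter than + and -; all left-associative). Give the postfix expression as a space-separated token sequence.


Applying the shunting-yard algorithm:
  Operand 13 -> output
  Push '+' onto operator stack -> op-stack: [+]
  Operand 5 -> output
  See '+' (prec 1); top '+' (prec 1) >= it -> pop '+' to output
  Push '+' onto operator stack -> op-stack: [+]
  Operand 17 -> output
  See '+' (prec 1); top '+' (prec 1) >= it -> pop '+' to output
  Push '+' onto operator stack -> op-stack: [+]
  Operand 3 -> output
  See '+' (prec 1); top '+' (prec 1) >= it -> pop '+' to output
  Push '+' onto operator stack -> op-stack: [+]
  Operand 20 -> output
  End of input: pop '+' to output
Postfix result: 13 5 + 17 + 3 + 20 +

13 5 + 17 + 3 + 20 +


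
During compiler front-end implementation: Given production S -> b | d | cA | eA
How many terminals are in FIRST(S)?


Production: S -> b | d | cA | eA
Examining each alternative for leading terminals:
  S -> b : first terminal = 'b'
  S -> d : first terminal = 'd'
  S -> cA : first terminal = 'c'
  S -> eA : first terminal = 'e'
FIRST(S) = {b, c, d, e}
Count: 4

4


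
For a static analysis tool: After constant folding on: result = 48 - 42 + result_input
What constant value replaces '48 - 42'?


Identifying constant sub-expression:
  Original: result = 48 - 42 + result_input
  48 and 42 are both compile-time constants
  Evaluating: 48 - 42 = 6
  After folding: result = 6 + result_input

6


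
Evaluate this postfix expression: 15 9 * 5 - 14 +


Processing tokens left to right:
Push 15, Push 9
Pop 15 and 9, compute 15 * 9 = 135, push 135
Push 5
Pop 135 and 5, compute 135 - 5 = 130, push 130
Push 14
Pop 130 and 14, compute 130 + 14 = 144, push 144
Stack result: 144

144


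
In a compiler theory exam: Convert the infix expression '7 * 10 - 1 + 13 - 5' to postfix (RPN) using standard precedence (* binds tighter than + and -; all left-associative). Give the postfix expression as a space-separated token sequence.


Applying the shunting-yard algorithm:
  Operand 7 -> output
  Push '*' onto operator stack -> op-stack: [*]
  Operand 10 -> output
  See '-' (prec 1); top '*' (prec 2) >= it -> pop '*' to output
  Push '-' onto operator stack -> op-stack: [-]
  Operand 1 -> output
  See '+' (prec 1); top '-' (prec 1) >= it -> pop '-' to output
  Push '+' onto operator stack -> op-stack: [+]
  Operand 13 -> output
  See '-' (prec 1); top '+' (prec 1) >= it -> pop '+' to output
  Push '-' onto operator stack -> op-stack: [-]
  Operand 5 -> output
  End of input: pop '-' to output
Postfix result: 7 10 * 1 - 13 + 5 -

7 10 * 1 - 13 + 5 -


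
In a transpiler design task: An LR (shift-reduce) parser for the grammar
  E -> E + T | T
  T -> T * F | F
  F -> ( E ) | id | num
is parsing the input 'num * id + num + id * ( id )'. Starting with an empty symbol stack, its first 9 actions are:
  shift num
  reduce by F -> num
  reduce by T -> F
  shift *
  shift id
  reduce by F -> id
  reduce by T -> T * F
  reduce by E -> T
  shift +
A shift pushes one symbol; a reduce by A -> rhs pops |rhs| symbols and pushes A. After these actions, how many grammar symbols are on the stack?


Tracking the symbol stack through each action:
  Action 1: shift 'num' : push -> stack = [num] (size 1)
  Action 2: reduce by F -> num : pop 1, push F -> stack = [F] (size 1)
  Action 3: reduce by T -> F : pop 1, push T -> stack = [T] (size 1)
  Action 4: shift '*' : push -> stack = [T, *] (size 2)
  Action 5: shift 'id' : push -> stack = [T, *, id] (size 3)
  Action 6: reduce by F -> id : pop 1, push F -> stack = [T, *, F] (size 3)
  Action 7: reduce by T -> T * F : pop 3, push T -> stack = [T] (size 1)
  Action 8: reduce by E -> T : pop 1, push E -> stack = [E] (size 1)
  Action 9: shift '+' : push -> stack = [E, +] (size 2)
Final stack size: 2

2


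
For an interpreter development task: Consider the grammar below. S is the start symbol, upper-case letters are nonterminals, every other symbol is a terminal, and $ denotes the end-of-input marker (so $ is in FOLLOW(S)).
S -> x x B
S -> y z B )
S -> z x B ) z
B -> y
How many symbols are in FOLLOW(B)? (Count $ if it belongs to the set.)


S is the start symbol and does not occur in any rule body, so FOLLOW(S) = {$}.
Examining every occurrence of B in a rule body:
  S -> x x B : B is at the right end -> add FOLLOW(S) = {$}
  S -> y z B ) : B is followed by terminal ')' -> add ')'
  S -> z x B ) z : B is followed by terminal ')' -> add ')' (already in the set)
  B -> y : B does not occur in the body -> contributes nothing
FOLLOW(B) = {), $}
Count: 2

2


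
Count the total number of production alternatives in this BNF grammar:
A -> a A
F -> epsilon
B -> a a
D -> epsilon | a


Counting alternatives per rule:
  A: 1 alternative(s)
  F: 1 alternative(s)
  B: 1 alternative(s)
  D: 2 alternative(s)
Sum: 1 + 1 + 1 + 2 = 5

5


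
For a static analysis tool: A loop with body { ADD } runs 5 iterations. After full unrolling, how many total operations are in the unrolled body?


Loop body operations: ADD (1 op per iteration)
Unrolling 5 iterations:
  Iteration 1: ADD (1 ops)
  Iteration 2: ADD (1 ops)
  Iteration 3: ADD (1 ops)
  Iteration 4: ADD (1 ops)
  Iteration 5: ADD (1 ops)
Total: 5 iterations * 1 ops/iter = 5 operations

5


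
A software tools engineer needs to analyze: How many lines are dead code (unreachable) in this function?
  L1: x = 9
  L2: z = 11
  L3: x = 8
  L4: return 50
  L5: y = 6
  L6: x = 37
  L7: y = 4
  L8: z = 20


Analyzing control flow:
  L1: reachable (before return)
  L2: reachable (before return)
  L3: reachable (before return)
  L4: reachable (return statement)
  L5: DEAD (after return at L4)
  L6: DEAD (after return at L4)
  L7: DEAD (after return at L4)
  L8: DEAD (after return at L4)
Return at L4, total lines = 8
Dead lines: L5 through L8
Count: 4

4


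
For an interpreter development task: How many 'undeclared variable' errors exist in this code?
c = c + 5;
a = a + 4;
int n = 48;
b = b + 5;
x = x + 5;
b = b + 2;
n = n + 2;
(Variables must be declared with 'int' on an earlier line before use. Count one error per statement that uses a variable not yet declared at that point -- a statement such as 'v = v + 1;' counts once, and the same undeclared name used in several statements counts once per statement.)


Scanning code line by line:
  Line 1: use 'c' -> ERROR (undeclared)
  Line 2: use 'a' -> ERROR (undeclared)
  Line 3: declare 'n' -> declared = ['n']
  Line 4: use 'b' -> ERROR (undeclared)
  Line 5: use 'x' -> ERROR (undeclared)
  Line 6: use 'b' -> ERROR (undeclared)
  Line 7: use 'n' -> OK (declared)
Total undeclared variable errors: 5

5


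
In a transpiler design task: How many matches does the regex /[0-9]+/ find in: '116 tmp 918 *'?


Pattern: /[0-9]+/ (int literals)
Input: '116 tmp 918 *'
Scanning for matches:
  Match 1: '116'
  Match 2: '918'
Total matches: 2

2


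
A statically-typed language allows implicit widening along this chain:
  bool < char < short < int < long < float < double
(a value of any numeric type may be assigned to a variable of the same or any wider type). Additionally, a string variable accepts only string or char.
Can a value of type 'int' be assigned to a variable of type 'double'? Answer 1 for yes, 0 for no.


Target variable type: double
Source value type: int
Numeric ranks: int=3, double=6
Widening allowed iff rank(source) <= rank(target): 3 <= 6? Yes
Result: 1

1


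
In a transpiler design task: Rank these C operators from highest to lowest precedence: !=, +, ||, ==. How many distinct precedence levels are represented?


Looking up precedence for each operator:
  != -> precedence 3
  + -> precedence 5
  || -> precedence 1
  == -> precedence 3
Sorted highest to lowest: +, !=, ==, ||
Distinct precedence values: [5, 3, 1]
Number of distinct levels: 3

3


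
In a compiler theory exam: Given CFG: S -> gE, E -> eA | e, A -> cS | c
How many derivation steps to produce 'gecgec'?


Grammar: S -> gE, E -> eA | e, A -> cS | c
Deriving 'gecgec':
Step 1: S -> gE => gE
Step 2: E -> eA => geA
Step 3: A -> cS => gecS
Step 4: S -> gE => gecgE
Step 5: E -> eA => gecgeA
Step 6: A -> c => gecgec
Total derivation steps: 6

6


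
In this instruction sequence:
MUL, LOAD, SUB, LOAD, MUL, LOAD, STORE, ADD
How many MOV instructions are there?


Scanning instruction sequence for MOV:
  Position 1: MUL
  Position 2: LOAD
  Position 3: SUB
  Position 4: LOAD
  Position 5: MUL
  Position 6: LOAD
  Position 7: STORE
  Position 8: ADD
Matches at positions: []
Total MOV count: 0

0


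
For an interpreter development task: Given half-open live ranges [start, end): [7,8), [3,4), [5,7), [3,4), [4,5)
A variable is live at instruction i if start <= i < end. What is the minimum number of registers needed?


Live ranges:
  Var0: [7, 8)
  Var1: [3, 4)
  Var2: [5, 7)
  Var3: [3, 4)
  Var4: [4, 5)
Sweep-line events (position, delta, active):
  pos=3 start -> active=1
  pos=3 start -> active=2
  pos=4 end -> active=1
  pos=4 end -> active=0
  pos=4 start -> active=1
  pos=5 end -> active=0
  pos=5 start -> active=1
  pos=7 end -> active=0
  pos=7 start -> active=1
  pos=8 end -> active=0
Maximum simultaneous active: 2
Minimum registers needed: 2

2


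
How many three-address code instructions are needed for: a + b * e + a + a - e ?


Expression: a + b * e + a + a - e
Generating three-address code (respecting * over +/- precedence):
  Instruction 1: t1 = b * e
  Instruction 2: t2 = a + t1
  Instruction 3: t3 = t2 + a
  Instruction 4: t4 = t3 + a
  Instruction 5: t5 = t4 - e
Total instructions: 5

5


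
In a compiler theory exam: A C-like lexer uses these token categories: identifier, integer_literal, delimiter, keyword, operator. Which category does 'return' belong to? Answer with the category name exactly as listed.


Token: 'return'
Checking categories:
  identifier: no
  integer_literal: no
  operator: no
  keyword: YES
  delimiter: no
Category: keyword

keyword


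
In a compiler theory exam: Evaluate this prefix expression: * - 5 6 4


Parsing prefix expression: * - 5 6 4
Step 1: Innermost operation '- 5 6'
  5 - 6 = -1
Step 2: Outer operation '* [-1] 4'
  -1 * 4 = -4

-4


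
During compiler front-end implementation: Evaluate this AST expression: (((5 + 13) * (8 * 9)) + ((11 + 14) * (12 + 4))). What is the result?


Expression: (((5 + 13) * (8 * 9)) + ((11 + 14) * (12 + 4)))
Evaluating step by step:
  5 + 13 = 18
  8 * 9 = 72
  18 * 72 = 1296
  11 + 14 = 25
  12 + 4 = 16
  25 * 16 = 400
  1296 + 400 = 1696
Result: 1696

1696


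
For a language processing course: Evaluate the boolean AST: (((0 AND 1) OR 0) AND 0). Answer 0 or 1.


Step 1: Evaluate inner node
  0 AND 1 = 0
Step 2: Evaluate next node
  0 OR 0 = 0
Step 3: Evaluate root node
  0 AND 0 = 0

0


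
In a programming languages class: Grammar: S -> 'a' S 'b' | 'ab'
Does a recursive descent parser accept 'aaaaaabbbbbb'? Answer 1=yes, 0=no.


Grammar accepts strings of the form a^n b^n (n >= 1)
Word: 'aaaaaabbbbbb'
Counting: 6 a's and 6 b's
Check: 6 == 6? Yes
Derivation (S -> aSb applied 5 time(s), then S -> ab): S => aSb => aaSbb => aaaSbbb => aaaaSbbbb => aaaaaSbbbbb => aaaaaabbbbbb
Accepted

1


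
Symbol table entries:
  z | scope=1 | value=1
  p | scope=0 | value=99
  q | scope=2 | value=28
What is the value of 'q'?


Searching symbol table for 'q':
  z | scope=1 | value=1
  p | scope=0 | value=99
  q | scope=2 | value=28 <- MATCH
Found 'q' at scope 2 with value 28

28


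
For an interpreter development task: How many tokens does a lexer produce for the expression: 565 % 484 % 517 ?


Scanning '565 % 484 % 517'
Token 1: '565' -> integer_literal
Token 2: '%' -> operator
Token 3: '484' -> integer_literal
Token 4: '%' -> operator
Token 5: '517' -> integer_literal
Total tokens: 5

5


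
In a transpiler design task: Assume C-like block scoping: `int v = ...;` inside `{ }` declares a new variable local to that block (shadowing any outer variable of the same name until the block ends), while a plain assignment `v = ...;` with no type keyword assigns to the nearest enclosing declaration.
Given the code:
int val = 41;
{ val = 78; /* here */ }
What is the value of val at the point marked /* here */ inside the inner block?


Analyzing scoping rules:
Outer scope: declares val = 41
Inner block: 'val = 78;' has no type keyword, so it is an assignment to the outer val (no shadowing)
Inside the block, after the assignment -> 78
Result: 78

78


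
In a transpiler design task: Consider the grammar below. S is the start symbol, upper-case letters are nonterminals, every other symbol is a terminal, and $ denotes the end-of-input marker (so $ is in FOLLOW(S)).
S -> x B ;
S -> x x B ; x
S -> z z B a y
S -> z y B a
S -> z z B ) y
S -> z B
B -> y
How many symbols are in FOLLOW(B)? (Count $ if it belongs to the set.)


S is the start symbol and does not occur in any rule body, so FOLLOW(S) = {$}.
Examining every occurrence of B in a rule body:
  S -> x B ; : B is followed by terminal ';' -> add ';'
  S -> x x B ; x : B is followed by terminal ';' -> add ';' (already in the set)
  S -> z z B a y : B is followed by terminal 'a' -> add 'a'
  S -> z y B a : B is followed by terminal 'a' -> add 'a' (already in the set)
  S -> z z B ) y : B is followed by terminal ')' -> add ')'
  S -> z B : B is at the right end -> add FOLLOW(S) = {$}
  B -> y : B does not occur in the body -> contributes nothing
FOLLOW(B) = {), ;, a, $}
Count: 4

4
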